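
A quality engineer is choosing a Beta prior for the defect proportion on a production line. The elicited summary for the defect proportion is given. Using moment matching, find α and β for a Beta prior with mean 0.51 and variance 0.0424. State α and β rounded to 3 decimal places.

α = 2.496, β = 2.398

By moment matching, α+β = μ(1−μ)/σ² − 1 = (0.51·0.49)/0.0424 − 1 = 5.8939 − 1 = 4.8939.
Since α/(α+β) = μ, α = 0.51·4.8939 = 2.496 and β = 0.49·4.8939 = 2.398.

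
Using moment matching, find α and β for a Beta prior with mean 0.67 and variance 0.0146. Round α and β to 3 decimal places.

α = 9.476, β = 4.667

Let s = α+β. The Beta variance is μ(1−μ)/(s+1).
So s+1 = μ(1−μ)/σ² = (0.67×0.33)/0.0146 = 0.2211/0.0146 = 15.1438, giving s = 14.1438.
Then α = μs = 0.67×14.1438 = 9.476 and β = (1−μ)s = 0.33×14.1438 = 4.667.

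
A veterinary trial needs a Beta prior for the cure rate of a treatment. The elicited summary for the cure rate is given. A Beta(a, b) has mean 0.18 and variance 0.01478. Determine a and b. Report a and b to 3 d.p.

a = 1.618, b = 7.369

Let s = a+b. The Beta variance is μ(1−μ)/(s+1).
So s+1 = μ(1−μ)/σ² = (0.18×0.82)/0.01478 = 0.1476/0.01478 = 9.9865, giving s = 8.9865.
Then a = μs = 0.18×8.9865 = 1.618 and b = (1−μ)s = 0.82×8.9865 = 7.369.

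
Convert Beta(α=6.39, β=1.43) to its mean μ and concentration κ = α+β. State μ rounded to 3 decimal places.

μ = 0.817, κ = 7.82

κ = α+β = 6.39+1.43 = 7.82; μ = α/κ = 6.39/7.82 = 0.817.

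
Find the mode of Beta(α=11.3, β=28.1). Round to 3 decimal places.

0.275

The density x^(α−1)(1−x)^(β−1) is maximised at (α−1)/(α+β−2) = 10.3/37.4 = 0.275.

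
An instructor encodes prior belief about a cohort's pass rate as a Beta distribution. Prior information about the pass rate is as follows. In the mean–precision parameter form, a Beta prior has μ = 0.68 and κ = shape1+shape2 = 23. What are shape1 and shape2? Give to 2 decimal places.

shape1 = 15.64, shape2 = 7.36

shape1 = μκ = 0.68×23 = 15.64 and shape2 = (1−μ)κ = 0.32×23 = 7.36.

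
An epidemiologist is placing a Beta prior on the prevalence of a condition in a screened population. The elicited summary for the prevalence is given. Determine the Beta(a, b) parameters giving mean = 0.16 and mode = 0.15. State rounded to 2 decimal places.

a = 11.20, b = 58.80

With s = a+b: μ = a/s and mode = (a−1)/(s−2). Eliminating a = μs,
μs − 1 = m(s−2) ⇒ s(μ−m) = 1−2m ⇒ s = 0.70/0.01 = 70.0000.
So a = μs = 11.20, b = (1−μ)s = 58.80.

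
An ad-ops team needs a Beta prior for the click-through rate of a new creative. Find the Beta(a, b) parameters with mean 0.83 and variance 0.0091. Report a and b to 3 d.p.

Let s = a+b. The Beta variance is μ(1−μ)/(s+1).
So s+1 = μ(1−μ)/σ² = (0.83×0.17)/0.0091 = 0.1411/0.0091 = 15.5055, giving s = 14.5055.
Then a = μs = 0.83×14.5055 = 12.040 and b = (1−μ)s = 0.17×14.5055 = 2.466.

a = 12.040, b = 2.466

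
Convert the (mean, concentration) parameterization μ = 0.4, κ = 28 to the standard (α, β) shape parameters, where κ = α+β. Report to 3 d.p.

α = 11.200, β = 16.800

α = μκ = 0.4×28 = 11.200 and β = (1−μ)κ = 0.6×28 = 16.800.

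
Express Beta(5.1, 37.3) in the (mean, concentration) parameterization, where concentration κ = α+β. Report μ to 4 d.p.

κ = α+β = 5.1+37.3 = 42.4; μ = α/κ = 5.1/42.4 = 0.1203.

μ = 0.1203, κ = 42.4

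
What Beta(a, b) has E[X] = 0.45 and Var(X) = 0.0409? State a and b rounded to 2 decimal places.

By moment matching, a+b = μ(1−μ)/σ² − 1 = (0.45·0.55)/0.0409 − 1 = 6.0513 − 1 = 5.0513.
Since a/(a+b) = μ, a = 0.45·5.0513 = 2.27 and b = 0.55·5.0513 = 2.78.

a = 2.27, b = 2.78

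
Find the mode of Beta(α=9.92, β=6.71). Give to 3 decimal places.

0.610

The density x^(α−1)(1−x)^(β−1) is maximised at (α−1)/(α+β−2) = 8.92/14.63 = 0.610.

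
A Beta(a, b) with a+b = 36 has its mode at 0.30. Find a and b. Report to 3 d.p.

a = 11.200, b = 24.800

Mode = (a−1)/(κ−2) with κ = a+b, so a−1 = 0.30·34 = 10.200.
a = 11.200; b = κ − a = 24.800.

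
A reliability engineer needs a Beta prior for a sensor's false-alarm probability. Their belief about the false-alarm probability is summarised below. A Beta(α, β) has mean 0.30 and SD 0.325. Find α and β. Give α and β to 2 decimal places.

Variance = 0.325² = 0.105625. The moment-matching identity α+β = μ(1−μ)/Var − 1 gives
α+β = 0.2100/0.105625 − 1 = 0.9882, so α = μ·0.9882 = 0.30 and β = (1−μ)·0.9882 = 0.69.

α = 0.30, β = 0.69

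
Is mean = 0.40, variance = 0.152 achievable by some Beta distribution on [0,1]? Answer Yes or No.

Yes

The Beta variance bound is σ² < μ(1−μ).
Here μ(1−μ) = 0.40×0.60 = 0.2400, and 0.152 < 0.2400.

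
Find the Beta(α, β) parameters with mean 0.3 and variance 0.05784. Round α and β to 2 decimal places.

α = 0.79, β = 1.84

Let s = α+β. The Beta variance is μ(1−μ)/(s+1).
So s+1 = μ(1−μ)/σ² = (0.3×0.7)/0.05784 = 0.21/0.05784 = 3.6307, giving s = 2.6307.
Then α = μs = 0.3×2.6307 = 0.79 and β = (1−μ)s = 0.7×2.6307 = 1.84.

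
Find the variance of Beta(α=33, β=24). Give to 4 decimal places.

μ = 33/57 = 0.578947; Var = μ(1−μ)/(α+β+1) = 0.2437673/58 = 0.0042.

0.0042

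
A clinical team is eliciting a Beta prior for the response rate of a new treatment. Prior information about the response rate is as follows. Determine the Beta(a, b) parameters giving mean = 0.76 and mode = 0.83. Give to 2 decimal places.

With s = a+b: μ = a/s and mode = (a−1)/(s−2). Eliminating a = μs,
μs − 1 = m(s−2) ⇒ s(μ−m) = 1−2m ⇒ s = -0.66/-0.07 = 9.4286.
So a = μs = 7.17, b = (1−μ)s = 2.26.

a = 7.17, b = 2.26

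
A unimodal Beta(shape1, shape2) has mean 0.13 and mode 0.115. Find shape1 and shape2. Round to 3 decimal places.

shape1 = 6.673, shape2 = 44.660

With s = shape1+shape2: μ = shape1/s and mode = (shape1−1)/(s−2). Eliminating shape1 = μs,
μs − 1 = m(s−2) ⇒ s(μ−m) = 1−2m ⇒ s = 0.770/0.015 = 51.3333.
So shape1 = μs = 6.673, shape2 = (1−μ)s = 44.660.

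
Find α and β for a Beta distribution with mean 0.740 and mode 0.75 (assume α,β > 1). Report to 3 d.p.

Let s = α+β. Mean gives α = μs = 0.740s; mode gives (α−1)/(s−2) = 0.75.
Substituting: 0.740s − 1 = 0.75(s−2) = 0.75s − 1.50, so -0.010s = -0.50 and s = 50.0000.
Then α = 0.740×50.0000 = 37.000 and β = s−α = 13.000.

α = 37.000, β = 13.000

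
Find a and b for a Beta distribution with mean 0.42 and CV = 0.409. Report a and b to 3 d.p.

a = 3.047, b = 4.208

σ = CV·μ = 0.409×0.42 = 0.17178, so σ² = 0.029508.
s+1 = μ(1−μ)/σ² = 0.2436/0.029508 = 8.2553, so s = a+b = 7.2553.
a = μs = 3.047, b = (1−μ)s = 4.208.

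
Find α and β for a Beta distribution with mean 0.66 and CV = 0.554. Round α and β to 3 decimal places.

α = 0.448, β = 0.231

σ = CV·μ = 0.554×0.66 = 0.36564, so σ² = 0.133693.
s+1 = μ(1−μ)/σ² = 0.2244/0.133693 = 1.6785, so s = α+β = 0.6785.
α = μs = 0.448, β = (1−μ)s = 0.231.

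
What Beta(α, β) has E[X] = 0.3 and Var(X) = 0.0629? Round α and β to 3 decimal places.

α = 0.702, β = 1.637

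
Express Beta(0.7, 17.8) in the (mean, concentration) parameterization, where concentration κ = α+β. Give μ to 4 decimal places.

κ = α+β = 0.7+17.8 = 18.5; μ = α/κ = 0.7/18.5 = 0.0378.

μ = 0.0378, κ = 18.5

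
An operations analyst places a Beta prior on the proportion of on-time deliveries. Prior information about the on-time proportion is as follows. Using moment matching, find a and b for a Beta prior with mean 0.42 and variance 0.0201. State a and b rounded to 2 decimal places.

a = 4.67, b = 6.45

By moment matching, a+b = μ(1−μ)/σ² − 1 = (0.42·0.58)/0.0201 − 1 = 12.1194 − 1 = 11.1194.
Since a/(a+b) = μ, a = 0.42·11.1194 = 4.67 and b = 0.58·11.1194 = 6.45.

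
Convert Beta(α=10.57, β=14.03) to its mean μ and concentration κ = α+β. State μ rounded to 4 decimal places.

μ = 0.4297, κ = 24.60

κ = α+β = 10.57+14.03 = 24.60; μ = α/κ = 10.57/24.60 = 0.4297.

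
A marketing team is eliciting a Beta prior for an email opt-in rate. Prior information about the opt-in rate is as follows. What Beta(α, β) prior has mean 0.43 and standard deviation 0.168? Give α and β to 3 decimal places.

α = 3.304, β = 4.380

Variance = 0.168² = 0.028224. The moment-matching identity α+β = μ(1−μ)/Var − 1 gives
α+β = 0.2451/0.028224 − 1 = 7.6841, so α = μ·7.6841 = 3.304 and β = (1−μ)·7.6841 = 4.380.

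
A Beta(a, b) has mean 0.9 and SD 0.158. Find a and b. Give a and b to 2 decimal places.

a = 2.34, b = 0.26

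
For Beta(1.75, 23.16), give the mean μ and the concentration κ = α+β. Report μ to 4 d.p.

κ = α+β = 1.75+23.16 = 24.91; μ = α/κ = 1.75/24.91 = 0.0703.

μ = 0.0703, κ = 24.91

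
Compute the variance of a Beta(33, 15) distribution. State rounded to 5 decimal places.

α+β = 48 and αβ = 495, so Var = αβ/[(α+β)²(α+β+1)] = 495/112896 = 0.00438.

0.00438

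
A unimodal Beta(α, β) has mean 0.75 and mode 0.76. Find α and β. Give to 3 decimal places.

α = 39.000, β = 13.000

With s = α+β: μ = α/s and mode = (α−1)/(s−2). Eliminating α = μs,
μs − 1 = m(s−2) ⇒ s(μ−m) = 1−2m ⇒ s = -0.52/-0.01 = 52.0000.
So α = μs = 39.000, β = (1−μ)s = 13.000.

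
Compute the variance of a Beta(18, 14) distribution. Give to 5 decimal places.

μ = 18/32 = 0.562500; Var = μ(1−μ)/(α+β+1) = 0.2460938/33 = 0.00746.

0.00746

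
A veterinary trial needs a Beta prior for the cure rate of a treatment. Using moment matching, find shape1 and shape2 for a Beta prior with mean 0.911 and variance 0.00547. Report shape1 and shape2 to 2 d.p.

By moment matching, shape1+shape2 = μ(1−μ)/σ² − 1 = (0.911·0.089)/0.00547 − 1 = 14.8225 − 1 = 13.8225.
Since shape1/(shape1+shape2) = μ, shape1 = 0.911·13.8225 = 12.59 and shape2 = 0.089·13.8225 = 1.23.

shape1 = 12.59, shape2 = 1.23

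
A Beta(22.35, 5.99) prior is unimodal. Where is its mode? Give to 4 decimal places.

The density x^(α−1)(1−x)^(β−1) is maximised at (α−1)/(α+β−2) = 21.35/26.34 = 0.8106.

0.8106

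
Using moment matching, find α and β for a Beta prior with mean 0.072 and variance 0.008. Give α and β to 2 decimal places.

α = 0.53, β = 6.82

Write ν = α+β; then α = μν and Var = μ(1−μ)/(ν+1).
ν = μ(1−μ)/Var − 1 = 0.066816/0.008 − 1 = 7.3520.
α = 0.072·7.3520 = 0.53, β = 0.928·7.3520 = 6.82.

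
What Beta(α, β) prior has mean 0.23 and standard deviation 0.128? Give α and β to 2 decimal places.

α = 2.26, β = 7.55

σ² = 0.128² = 0.016384.
With s = α+β, Var = μ(1−μ)/(s+1), so s+1 = (0.23×0.77)/0.016384 = 10.8093 and s = 9.8093.
α = μs = 2.26, β = (1−μ)s = 7.55.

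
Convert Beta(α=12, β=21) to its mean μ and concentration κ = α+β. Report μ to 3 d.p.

κ = α+β = 12+21 = 33; μ = α/κ = 12/33 = 0.364.

μ = 0.364, κ = 33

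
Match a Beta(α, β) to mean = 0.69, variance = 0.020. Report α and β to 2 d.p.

α = 6.69, β = 3.01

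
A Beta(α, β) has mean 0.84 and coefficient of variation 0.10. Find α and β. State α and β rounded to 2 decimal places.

α = 15.16, β = 2.89

σ = CV·μ = 0.10×0.84 = 0.08400, so σ² = 0.007056.
s+1 = μ(1−μ)/σ² = 0.1344/0.007056 = 19.0476, so s = α+β = 18.0476.
α = μs = 15.16, β = (1−μ)s = 2.89.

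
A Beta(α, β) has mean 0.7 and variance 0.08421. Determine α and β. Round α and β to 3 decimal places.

α = 1.046, β = 0.448

Let s = α+β. The Beta variance is μ(1−μ)/(s+1).
So s+1 = μ(1−μ)/σ² = (0.7×0.3)/0.08421 = 0.21/0.08421 = 2.4938, giving s = 1.4938.
Then α = μs = 0.7×1.4938 = 1.046 and β = (1−μ)s = 0.3×1.4938 = 0.448.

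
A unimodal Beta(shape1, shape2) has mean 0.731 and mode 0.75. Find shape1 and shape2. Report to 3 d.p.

shape1 = 19.237, shape2 = 7.079

With s = shape1+shape2: μ = shape1/s and mode = (shape1−1)/(s−2). Eliminating shape1 = μs,
μs − 1 = m(s−2) ⇒ s(μ−m) = 1−2m ⇒ s = -0.50/-0.019 = 26.3158.
So shape1 = μs = 19.237, shape2 = (1−μ)s = 7.079.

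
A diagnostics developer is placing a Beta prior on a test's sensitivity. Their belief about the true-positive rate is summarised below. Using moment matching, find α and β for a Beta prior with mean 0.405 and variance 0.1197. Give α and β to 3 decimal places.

By moment matching, α+β = μ(1−μ)/σ² − 1 = (0.405·0.595)/0.1197 − 1 = 2.0132 − 1 = 1.0132.
Since α/(α+β) = μ, α = 0.405·1.0132 = 0.410 and β = 0.595·1.0132 = 0.603.

α = 0.410, β = 0.603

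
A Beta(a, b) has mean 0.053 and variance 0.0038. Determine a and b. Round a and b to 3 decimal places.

a = 0.647, b = 11.561

Write ν = a+b; then a = μν and Var = μ(1−μ)/(ν+1).
ν = μ(1−μ)/Var − 1 = 0.050191/0.0038 − 1 = 12.2082.
a = 0.053·12.2082 = 0.647, b = 0.947·12.2082 = 11.561.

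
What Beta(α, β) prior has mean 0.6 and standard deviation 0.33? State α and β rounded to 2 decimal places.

First σ² = 0.1089. Setting α = μn, β = (1−μ)n with n = α+β,
μ(1−μ)/(n+1) = 0.1089 ⇒ n+1 = 0.24/0.1089 = 2.2039 ⇒ n = 1.2039.
Hence α = 0.6×1.2039 = 0.72, β = 0.4×1.2039 = 0.48.

α = 0.72, β = 0.48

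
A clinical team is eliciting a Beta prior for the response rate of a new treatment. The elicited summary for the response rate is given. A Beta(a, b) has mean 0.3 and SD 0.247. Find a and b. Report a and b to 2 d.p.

σ² = 0.247² = 0.061009.
With s = a+b, Var = μ(1−μ)/(s+1), so s+1 = (0.3×0.7)/0.061009 = 3.4421 and s = 2.4421.
a = μs = 0.73, b = (1−μ)s = 1.71.

a = 0.73, b = 1.71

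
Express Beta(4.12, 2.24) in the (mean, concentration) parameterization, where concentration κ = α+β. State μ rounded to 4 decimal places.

κ = α+β = 4.12+2.24 = 6.36; μ = α/κ = 4.12/6.36 = 0.6478.

μ = 0.6478, κ = 6.36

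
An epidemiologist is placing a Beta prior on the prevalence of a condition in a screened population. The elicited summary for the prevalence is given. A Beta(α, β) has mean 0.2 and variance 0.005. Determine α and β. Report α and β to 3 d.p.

Let s = α+β. The Beta variance is μ(1−μ)/(s+1).
So s+1 = μ(1−μ)/σ² = (0.2×0.8)/0.005 = 0.16/0.005 = 32.0000, giving s = 31.0000.
Then α = μs = 0.2×31.0000 = 6.200 and β = (1−μ)s = 0.8×31.0000 = 24.800.

α = 6.200, β = 24.800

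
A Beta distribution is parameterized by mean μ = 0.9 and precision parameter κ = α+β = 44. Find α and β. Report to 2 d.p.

α = 39.60, β = 4.40

α = μκ = 0.9×44 = 39.60 and β = (1−μ)κ = 0.1×44 = 4.40.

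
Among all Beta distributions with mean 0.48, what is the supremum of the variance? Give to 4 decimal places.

0.2496

For fixed mean μ the Beta variance is μ(1−μ)/(α+β+1), increasing as α+β decreases.
Its least upper bound (not attained) is μ(1−μ) = 0.48·0.52 = 0.2496.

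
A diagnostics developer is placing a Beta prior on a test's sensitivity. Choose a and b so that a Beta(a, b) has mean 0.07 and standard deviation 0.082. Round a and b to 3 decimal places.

a = 0.608, b = 8.074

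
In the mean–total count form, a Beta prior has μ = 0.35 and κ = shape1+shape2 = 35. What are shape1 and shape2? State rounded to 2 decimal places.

shape1 = μκ = 0.35×35 = 12.25 and shape2 = (1−μ)κ = 0.65×35 = 22.75.

shape1 = 12.25, shape2 = 22.75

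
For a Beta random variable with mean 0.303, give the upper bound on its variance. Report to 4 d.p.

Var = μ(1−μ)/(α+β+1), which approaches μ(1−μ) as α+β → 0.
So the supremum is μ(1−μ) = 0.303×0.697 = 0.2112.

0.2112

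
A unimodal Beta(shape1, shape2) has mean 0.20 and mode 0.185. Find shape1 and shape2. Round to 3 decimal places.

Let s = shape1+shape2. Mean gives shape1 = μs = 0.20s; mode gives (shape1−1)/(s−2) = 0.185.
Substituting: 0.20s − 1 = 0.185(s−2) = 0.185s − 0.370, so 0.015s = 0.630 and s = 42.0000.
Then shape1 = 0.20×42.0000 = 8.400 and shape2 = s−shape1 = 33.600.

shape1 = 8.400, shape2 = 33.600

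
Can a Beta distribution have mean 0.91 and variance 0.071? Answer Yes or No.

For any Beta, Var(X) < E[X]·(1−E[X]).
Here μ(1−μ) = 0.91×0.09 = 0.0819, and 0.071 < 0.0819.

Yes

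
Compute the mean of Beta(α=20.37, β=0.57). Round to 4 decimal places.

0.9728

E[X] = α/(α+β) = 20.37/20.94 = 0.9728.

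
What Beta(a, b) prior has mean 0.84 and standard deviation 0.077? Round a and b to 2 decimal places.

σ² = 0.077² = 0.005929.
With s = a+b, Var = μ(1−μ)/(s+1), so s+1 = (0.84×0.16)/0.005929 = 22.6682 and s = 21.6682.
a = μs = 18.20, b = (1−μ)s = 3.47.

a = 18.20, b = 3.47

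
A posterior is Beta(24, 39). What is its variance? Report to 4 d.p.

0.0037

Var = αβ/[(α+β)²(α+β+1)] = (24×39)/(63²×64) = 936/254016 = 0.0037.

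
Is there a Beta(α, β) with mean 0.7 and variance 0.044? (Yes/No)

Yes

For any Beta, Var(X) < E[X]·(1−E[X]).
Here μ(1−μ) = 0.7×0.3 = 0.21, and 0.044 < 0.21.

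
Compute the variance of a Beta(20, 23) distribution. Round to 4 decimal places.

0.0057

μ = 20/43 = 0.465116; Var = μ(1−μ)/(α+β+1) = 0.2487831/44 = 0.0057.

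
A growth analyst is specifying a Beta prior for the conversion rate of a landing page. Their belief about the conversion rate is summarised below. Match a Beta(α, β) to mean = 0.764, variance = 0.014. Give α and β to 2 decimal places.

α = 9.08, β = 2.80

By moment matching, α+β = μ(1−μ)/σ² − 1 = (0.764·0.236)/0.014 − 1 = 12.8789 − 1 = 11.8789.
Since α/(α+β) = μ, α = 0.764·11.8789 = 9.08 and β = 0.236·11.8789 = 2.80.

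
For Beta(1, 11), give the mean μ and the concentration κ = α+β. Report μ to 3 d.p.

κ = α+β = 1+11 = 12; μ = α/κ = 1/12 = 0.083.

μ = 0.083, κ = 12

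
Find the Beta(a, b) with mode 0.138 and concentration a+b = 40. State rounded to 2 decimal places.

a = 6.24, b = 33.76

For a,b>1 the mode is (a−1)/(a+b−2), so a = mode·(κ−2)+1 = 0.138×38+1 = 6.24.
And b = (1−mode)·(κ−2)+1 = 0.862×38+1 = 33.76.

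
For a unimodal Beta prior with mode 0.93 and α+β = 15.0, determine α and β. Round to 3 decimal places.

For α,β>1 the mode is (α−1)/(α+β−2), so α = mode·(κ−2)+1 = 0.93×13.0+1 = 13.090.
And β = (1−mode)·(κ−2)+1 = 0.07×13.0+1 = 1.910.

α = 13.090, β = 1.910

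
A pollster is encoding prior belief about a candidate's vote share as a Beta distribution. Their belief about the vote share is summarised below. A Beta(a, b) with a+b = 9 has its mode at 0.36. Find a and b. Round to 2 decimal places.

For a,b>1 the mode is (a−1)/(a+b−2), so a = mode·(κ−2)+1 = 0.36×7+1 = 3.52.
And b = (1−mode)·(κ−2)+1 = 0.64×7+1 = 5.48.

a = 3.52, b = 5.48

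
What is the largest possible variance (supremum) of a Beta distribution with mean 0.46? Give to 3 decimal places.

0.248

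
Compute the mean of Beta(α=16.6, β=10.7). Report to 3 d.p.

The Beta mean is α/(α+β) = 16.6/(16.6+10.7) = 0.608.

0.608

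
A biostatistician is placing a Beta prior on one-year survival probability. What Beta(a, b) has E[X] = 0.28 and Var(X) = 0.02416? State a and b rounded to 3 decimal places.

a = 2.056, b = 5.288

Write ν = a+b; then a = μν and Var = μ(1−μ)/(ν+1).
ν = μ(1−μ)/Var − 1 = 0.2016/0.02416 − 1 = 7.3444.
a = 0.28·7.3444 = 2.056, b = 0.72·7.3444 = 5.288.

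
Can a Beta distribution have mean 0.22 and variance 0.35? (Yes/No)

No

For any Beta, Var(X) < E[X]·(1−E[X]).
Here μ(1−μ) = 0.22×0.78 = 0.1716, and 0.35 ≥ 0.1716.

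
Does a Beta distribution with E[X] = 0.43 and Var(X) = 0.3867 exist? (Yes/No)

For any Beta, Var(X) < E[X]·(1−E[X]).
Here μ(1−μ) = 0.43×0.57 = 0.2451, and 0.3867 ≥ 0.2451.

No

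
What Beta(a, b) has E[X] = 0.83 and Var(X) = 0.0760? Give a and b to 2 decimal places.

Write ν = a+b; then a = μν and Var = μ(1−μ)/(ν+1).
ν = μ(1−μ)/Var − 1 = 0.1411/0.0760 − 1 = 0.8566.
a = 0.83·0.8566 = 0.71, b = 0.17·0.8566 = 0.15.

a = 0.71, b = 0.15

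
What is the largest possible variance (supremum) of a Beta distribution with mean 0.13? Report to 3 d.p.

For fixed mean μ the Beta variance is μ(1−μ)/(α+β+1), increasing as α+β decreases.
Its least upper bound (not attained) is μ(1−μ) = 0.13·0.87 = 0.113.

0.113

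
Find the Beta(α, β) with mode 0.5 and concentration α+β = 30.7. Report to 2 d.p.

For α,β>1 the mode is (α−1)/(α+β−2), so α = mode·(κ−2)+1 = 0.5×28.7+1 = 15.35.
And β = (1−mode)·(κ−2)+1 = 0.5×28.7+1 = 15.35.

α = 15.35, β = 15.35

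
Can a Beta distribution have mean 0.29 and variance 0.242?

No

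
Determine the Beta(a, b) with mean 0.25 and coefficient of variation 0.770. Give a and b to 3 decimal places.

a = 1.015, b = 3.045

σ = CV·μ = 0.770×0.25 = 0.19250, so σ² = 0.037056.
s+1 = μ(1−μ)/σ² = 0.1875/0.037056 = 5.0599, so s = a+b = 4.0599.
a = μs = 1.015, b = (1−μ)s = 3.045.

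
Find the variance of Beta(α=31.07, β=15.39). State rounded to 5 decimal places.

α+β = 46.46 and αβ = 478.1673, so Var = αβ/[(α+β)²(α+β+1)] = 478.1673/102443.909736 = 0.00467.

0.00467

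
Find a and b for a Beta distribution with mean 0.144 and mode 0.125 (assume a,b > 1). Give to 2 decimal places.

a = 5.68, b = 33.79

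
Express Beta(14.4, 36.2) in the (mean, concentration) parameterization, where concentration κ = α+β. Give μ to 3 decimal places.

κ = α+β = 14.4+36.2 = 50.6; μ = α/κ = 14.4/50.6 = 0.285.

μ = 0.285, κ = 50.6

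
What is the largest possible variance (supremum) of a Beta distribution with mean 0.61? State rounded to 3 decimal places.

0.238

For fixed mean μ the Beta variance is μ(1−μ)/(α+β+1), increasing as α+β decreases.
Its least upper bound (not attained) is μ(1−μ) = 0.61·0.39 = 0.238.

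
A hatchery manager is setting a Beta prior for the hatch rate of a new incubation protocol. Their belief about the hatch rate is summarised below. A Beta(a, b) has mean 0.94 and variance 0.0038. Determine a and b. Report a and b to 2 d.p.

Write ν = a+b; then a = μν and Var = μ(1−μ)/(ν+1).
ν = μ(1−μ)/Var − 1 = 0.0564/0.0038 − 1 = 13.8421.
a = 0.94·13.8421 = 13.01, b = 0.06·13.8421 = 0.83.

a = 13.01, b = 0.83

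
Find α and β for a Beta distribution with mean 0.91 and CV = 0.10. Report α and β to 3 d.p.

σ = CV·μ = 0.10×0.91 = 0.09100, so σ² = 0.008281.
s+1 = μ(1−μ)/σ² = 0.0819/0.008281 = 9.8901, so s = α+β = 8.8901.
α = μs = 8.090, β = (1−μ)s = 0.800.

α = 8.090, β = 0.800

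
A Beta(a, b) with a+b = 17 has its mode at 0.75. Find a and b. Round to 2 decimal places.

a = 12.25, b = 4.75

Since the density peak of Beta(a,b) is at (a−1)/(a+b−2),
a = 1 + 0.75(17−2) = 12.25 and b = 17 − 12.25 = 4.75.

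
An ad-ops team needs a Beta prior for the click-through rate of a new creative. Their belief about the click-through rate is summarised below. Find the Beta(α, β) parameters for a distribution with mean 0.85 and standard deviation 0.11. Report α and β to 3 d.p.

First σ² = 0.0121. Setting α = μn, β = (1−μ)n with n = α+β,
μ(1−μ)/(n+1) = 0.0121 ⇒ n+1 = 0.1275/0.0121 = 10.5372 ⇒ n = 9.5372.
Hence α = 0.85×9.5372 = 8.107, β = 0.15×9.5372 = 1.431.

α = 8.107, β = 1.431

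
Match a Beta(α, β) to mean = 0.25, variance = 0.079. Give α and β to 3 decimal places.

Let s = α+β. The Beta variance is μ(1−μ)/(s+1).
So s+1 = μ(1−μ)/σ² = (0.25×0.75)/0.079 = 0.1875/0.079 = 2.3734, giving s = 1.3734.
Then α = μs = 0.25×1.3734 = 0.343 and β = (1−μ)s = 0.75×1.3734 = 1.030.

α = 0.343, β = 1.030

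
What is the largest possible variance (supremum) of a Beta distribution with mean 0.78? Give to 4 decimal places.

0.1716

For fixed mean μ the Beta variance is μ(1−μ)/(α+β+1), increasing as α+β decreases.
Its least upper bound (not attained) is μ(1−μ) = 0.78·0.22 = 0.1716.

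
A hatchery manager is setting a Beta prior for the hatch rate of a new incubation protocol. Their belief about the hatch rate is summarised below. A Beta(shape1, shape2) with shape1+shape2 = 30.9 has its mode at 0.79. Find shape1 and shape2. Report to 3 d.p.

For shape1,shape2>1 the mode is (shape1−1)/(shape1+shape2−2), so shape1 = mode·(κ−2)+1 = 0.79×28.9+1 = 23.831.
And shape2 = (1−mode)·(κ−2)+1 = 0.21×28.9+1 = 7.069.

shape1 = 23.831, shape2 = 7.069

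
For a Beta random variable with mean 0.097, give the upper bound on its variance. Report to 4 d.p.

For fixed mean μ the Beta variance is μ(1−μ)/(α+β+1), increasing as α+β decreases.
Its least upper bound (not attained) is μ(1−μ) = 0.097·0.903 = 0.0876.

0.0876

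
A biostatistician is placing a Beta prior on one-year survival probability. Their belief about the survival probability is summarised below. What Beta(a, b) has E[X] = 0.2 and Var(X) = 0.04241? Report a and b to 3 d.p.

a = 0.555, b = 2.218

Write ν = a+b; then a = μν and Var = μ(1−μ)/(ν+1).
ν = μ(1−μ)/Var − 1 = 0.16/0.04241 − 1 = 2.7727.
a = 0.2·2.7727 = 0.555, b = 0.8·2.7727 = 2.218.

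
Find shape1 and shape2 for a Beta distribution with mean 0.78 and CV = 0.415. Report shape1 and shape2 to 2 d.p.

shape1 = 0.50, shape2 = 0.14

σ = CV·μ = 0.415×0.78 = 0.32370, so σ² = 0.104782.
s+1 = μ(1−μ)/σ² = 0.1716/0.104782 = 1.6377, so s = shape1+shape2 = 0.6377.
shape1 = μs = 0.50, shape2 = (1−μ)s = 0.14.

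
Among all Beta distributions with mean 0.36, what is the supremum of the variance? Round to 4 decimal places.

Var = μ(1−μ)/(α+β+1), which approaches μ(1−μ) as α+β → 0.
So the supremum is μ(1−μ) = 0.36×0.64 = 0.2304.

0.2304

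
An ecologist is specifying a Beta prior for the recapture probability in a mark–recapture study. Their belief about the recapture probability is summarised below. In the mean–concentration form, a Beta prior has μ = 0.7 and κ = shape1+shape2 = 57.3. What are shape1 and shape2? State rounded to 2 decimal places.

Split κ in proportion μ : (1−μ): shape1 = 0.7·57.3 = 40.11, shape2 = 57.3 − 40.11 = 17.19.

shape1 = 40.11, shape2 = 17.19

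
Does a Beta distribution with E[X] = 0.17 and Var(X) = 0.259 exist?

No

For any Beta, Var(X) < E[X]·(1−E[X]).
Here μ(1−μ) = 0.17×0.83 = 0.1411, and 0.259 ≥ 0.1411.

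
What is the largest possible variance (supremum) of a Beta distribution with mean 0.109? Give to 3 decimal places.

0.097

Var = μ(1−μ)/(α+β+1), which approaches μ(1−μ) as α+β → 0.
So the supremum is μ(1−μ) = 0.109×0.891 = 0.097.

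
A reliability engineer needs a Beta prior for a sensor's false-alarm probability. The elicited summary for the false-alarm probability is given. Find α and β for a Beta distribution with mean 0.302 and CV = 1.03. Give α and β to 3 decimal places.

Var = (CV·μ)² = (1.03×0.302)² = 0.096758.
α+β = μ(1−μ)/Var − 1 = 0.210796/0.096758 − 1 = 1.1786.
Thus α = 0.302·1.1786 = 0.356 and β = 0.698·1.1786 = 0.823.

α = 0.356, β = 0.823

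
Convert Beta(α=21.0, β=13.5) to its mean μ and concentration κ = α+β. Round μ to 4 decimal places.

μ = 0.6087, κ = 34.5

κ = α+β = 21.0+13.5 = 34.5; μ = α/κ = 21.0/34.5 = 0.6087.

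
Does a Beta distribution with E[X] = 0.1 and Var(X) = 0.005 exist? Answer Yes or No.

The Beta variance bound is σ² < μ(1−μ).
Here μ(1−μ) = 0.1×0.9 = 0.09, and 0.005 < 0.09.

Yes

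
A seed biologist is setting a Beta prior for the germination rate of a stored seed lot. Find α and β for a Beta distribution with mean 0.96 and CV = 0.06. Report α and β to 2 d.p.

σ = CV·μ = 0.06×0.96 = 0.05760, so σ² = 0.003318.
s+1 = μ(1−μ)/σ² = 0.0384/0.003318 = 11.5741, so s = α+β = 10.5741.
α = μs = 10.15, β = (1−μ)s = 0.42.

α = 10.15, β = 0.42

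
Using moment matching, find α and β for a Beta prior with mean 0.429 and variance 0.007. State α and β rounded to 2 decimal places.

Write ν = α+β; then α = μν and Var = μ(1−μ)/(ν+1).
ν = μ(1−μ)/Var − 1 = 0.244959/0.007 − 1 = 33.9941.
α = 0.429·33.9941 = 14.58, β = 0.571·33.9941 = 19.41.

α = 14.58, β = 19.41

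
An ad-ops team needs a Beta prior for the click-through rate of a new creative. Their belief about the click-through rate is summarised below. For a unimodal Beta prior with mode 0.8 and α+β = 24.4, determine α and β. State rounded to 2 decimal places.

Since the density peak of Beta(α,β) is at (α−1)/(α+β−2),
α = 1 + 0.8(24.4−2) = 18.92 and β = 24.4 − 18.92 = 5.48.

α = 18.92, β = 5.48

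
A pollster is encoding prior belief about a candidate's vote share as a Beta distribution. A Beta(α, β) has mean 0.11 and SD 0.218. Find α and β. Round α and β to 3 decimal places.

σ² = 0.218² = 0.047524.
With s = α+β, Var = μ(1−μ)/(s+1), so s+1 = (0.11×0.89)/0.047524 = 2.0600 and s = 1.0600.
α = μs = 0.117, β = (1−μ)s = 0.943.

α = 0.117, β = 0.943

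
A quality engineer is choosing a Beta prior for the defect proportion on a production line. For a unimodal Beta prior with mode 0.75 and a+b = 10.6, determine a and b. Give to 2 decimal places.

a = 7.45, b = 3.15

Mode = (a−1)/(κ−2) with κ = a+b, so a−1 = 0.75·8.6 = 6.45.
a = 7.45; b = κ − a = 3.15.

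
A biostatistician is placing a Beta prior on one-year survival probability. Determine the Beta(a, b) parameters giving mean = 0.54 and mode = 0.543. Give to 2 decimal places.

a = 15.48, b = 13.19

With s = a+b: μ = a/s and mode = (a−1)/(s−2). Eliminating a = μs,
μs − 1 = m(s−2) ⇒ s(μ−m) = 1−2m ⇒ s = -0.086/-0.003 = 28.6667.
So a = μs = 15.48, b = (1−μ)s = 13.19.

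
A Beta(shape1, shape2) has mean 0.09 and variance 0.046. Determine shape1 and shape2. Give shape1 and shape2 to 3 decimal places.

Let s = shape1+shape2. The Beta variance is μ(1−μ)/(s+1).
So s+1 = μ(1−μ)/σ² = (0.09×0.91)/0.046 = 0.0819/0.046 = 1.7804, giving s = 0.7804.
Then shape1 = μs = 0.09×0.7804 = 0.070 and shape2 = (1−μ)s = 0.91×0.7804 = 0.710.

shape1 = 0.070, shape2 = 0.710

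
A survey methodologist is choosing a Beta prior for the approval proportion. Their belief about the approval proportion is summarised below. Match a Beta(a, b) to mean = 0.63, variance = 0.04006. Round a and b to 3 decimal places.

a = 3.036, b = 1.783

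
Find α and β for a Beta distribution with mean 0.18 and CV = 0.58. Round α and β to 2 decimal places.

Var = (CV·μ)² = (0.58×0.18)² = 0.010899.
α+β = μ(1−μ)/Var − 1 = 0.1476/0.010899 − 1 = 12.5421.
Thus α = 0.18·12.5421 = 2.26 and β = 0.82·12.5421 = 10.28.

α = 2.26, β = 10.28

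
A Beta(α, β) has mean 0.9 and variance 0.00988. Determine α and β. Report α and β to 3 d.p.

α = 7.298, β = 0.811

Write ν = α+β; then α = μν and Var = μ(1−μ)/(ν+1).
ν = μ(1−μ)/Var − 1 = 0.09/0.00988 − 1 = 8.1093.
α = 0.9·8.1093 = 7.298, β = 0.1·8.1093 = 0.811.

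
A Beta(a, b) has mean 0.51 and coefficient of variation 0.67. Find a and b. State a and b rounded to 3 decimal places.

Var = (CV·μ)² = (0.67×0.51)² = 0.116759.
a+b = μ(1−μ)/Var − 1 = 0.2499/0.116759 − 1 = 1.1403.
Thus a = 0.51·1.1403 = 0.582 and b = 0.49·1.1403 = 0.559.

a = 0.582, b = 0.559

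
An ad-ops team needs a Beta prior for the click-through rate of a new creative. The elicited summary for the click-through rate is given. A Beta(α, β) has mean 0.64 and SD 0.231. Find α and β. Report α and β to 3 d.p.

σ² = 0.231² = 0.053361.
With s = α+β, Var = μ(1−μ)/(s+1), so s+1 = (0.64×0.36)/0.053361 = 4.3178 and s = 3.3178.
α = μs = 2.123, β = (1−μ)s = 1.194.

α = 2.123, β = 1.194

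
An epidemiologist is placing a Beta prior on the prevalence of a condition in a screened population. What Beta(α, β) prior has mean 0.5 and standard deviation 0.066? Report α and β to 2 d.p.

α = 28.20, β = 28.20

First σ² = 0.004356. Setting α = μn, β = (1−μ)n with n = α+β,
μ(1−μ)/(n+1) = 0.004356 ⇒ n+1 = 0.25/0.004356 = 57.3921 ⇒ n = 56.3921.
Hence α = 0.5×56.3921 = 28.20, β = 0.5×56.3921 = 28.20.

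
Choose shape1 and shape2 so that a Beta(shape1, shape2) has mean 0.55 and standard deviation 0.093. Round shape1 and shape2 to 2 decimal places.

shape1 = 15.19, shape2 = 12.43

First σ² = 0.008649. Setting shape1 = μn, shape2 = (1−μ)n with n = shape1+shape2,
μ(1−μ)/(n+1) = 0.008649 ⇒ n+1 = 0.2475/0.008649 = 28.6160 ⇒ n = 27.6160.
Hence shape1 = 0.55×27.6160 = 15.19, shape2 = 0.45×27.6160 = 12.43.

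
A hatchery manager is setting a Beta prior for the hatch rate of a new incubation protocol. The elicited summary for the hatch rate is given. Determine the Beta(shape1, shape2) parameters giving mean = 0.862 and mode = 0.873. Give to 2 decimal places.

Let s = shape1+shape2. Mean gives shape1 = μs = 0.862s; mode gives (shape1−1)/(s−2) = 0.873.
Substituting: 0.862s − 1 = 0.873(s−2) = 0.873s − 1.746, so -0.011s = -0.746 and s = 67.8182.
Then shape1 = 0.862×67.8182 = 58.46 and shape2 = s−shape1 = 9.36.

shape1 = 58.46, shape2 = 9.36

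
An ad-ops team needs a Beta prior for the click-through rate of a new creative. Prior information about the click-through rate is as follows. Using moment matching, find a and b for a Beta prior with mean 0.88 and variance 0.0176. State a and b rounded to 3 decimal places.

a = 4.400, b = 0.600

Write ν = a+b; then a = μν and Var = μ(1−μ)/(ν+1).
ν = μ(1−μ)/Var − 1 = 0.1056/0.0176 − 1 = 5.0000.
a = 0.88·5.0000 = 4.400, b = 0.12·5.0000 = 0.600.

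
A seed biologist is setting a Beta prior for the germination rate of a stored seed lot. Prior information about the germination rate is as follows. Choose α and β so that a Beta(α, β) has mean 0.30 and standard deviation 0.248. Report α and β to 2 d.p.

α = 0.72, β = 1.69

Variance = 0.248² = 0.061504. The moment-matching identity α+β = μ(1−μ)/Var − 1 gives
α+β = 0.2100/0.061504 − 1 = 2.4144, so α = μ·2.4144 = 0.72 and β = (1−μ)·2.4144 = 1.69.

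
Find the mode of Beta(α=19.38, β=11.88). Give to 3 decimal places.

With α,β > 1, mode = (α−1)/(α+β−2) = 18.38/29.26 = 0.628.

0.628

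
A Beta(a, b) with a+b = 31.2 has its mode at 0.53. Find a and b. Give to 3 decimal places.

For a,b>1 the mode is (a−1)/(a+b−2), so a = mode·(κ−2)+1 = 0.53×29.2+1 = 16.476.
And b = (1−mode)·(κ−2)+1 = 0.47×29.2+1 = 14.724.

a = 16.476, b = 14.724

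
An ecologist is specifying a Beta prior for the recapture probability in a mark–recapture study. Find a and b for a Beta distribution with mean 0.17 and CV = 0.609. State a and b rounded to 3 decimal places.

Var = (CV·μ)² = (0.609×0.17)² = 0.010718.
a+b = μ(1−μ)/Var − 1 = 0.1411/0.010718 − 1 = 12.1642.
Thus a = 0.17·12.1642 = 2.068 and b = 0.83·12.1642 = 10.096.

a = 2.068, b = 10.096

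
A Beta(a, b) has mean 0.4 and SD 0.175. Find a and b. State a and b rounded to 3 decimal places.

σ² = 0.175² = 0.030625.
With s = a+b, Var = μ(1−μ)/(s+1), so s+1 = (0.4×0.6)/0.030625 = 7.8367 and s = 6.8367.
a = μs = 2.735, b = (1−μ)s = 4.102.

a = 2.735, b = 4.102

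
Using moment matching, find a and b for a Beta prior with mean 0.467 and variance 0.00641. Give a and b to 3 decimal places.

Let s = a+b. The Beta variance is μ(1−μ)/(s+1).
So s+1 = μ(1−μ)/σ² = (0.467×0.533)/0.00641 = 0.248911/0.00641 = 38.8317, giving s = 37.8317.
Then a = μs = 0.467×37.8317 = 17.667 and b = (1−μ)s = 0.533×37.8317 = 20.164.

a = 17.667, b = 20.164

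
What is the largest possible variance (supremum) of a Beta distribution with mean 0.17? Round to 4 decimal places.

0.1411

For fixed mean μ the Beta variance is μ(1−μ)/(α+β+1), increasing as α+β decreases.
Its least upper bound (not attained) is μ(1−μ) = 0.17·0.83 = 0.1411.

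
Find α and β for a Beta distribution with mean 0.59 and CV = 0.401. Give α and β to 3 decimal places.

σ = CV·μ = 0.401×0.59 = 0.23659, so σ² = 0.055975.
s+1 = μ(1−μ)/σ² = 0.2419/0.055975 = 4.3216, so s = α+β = 3.3216.
α = μs = 1.960, β = (1−μ)s = 1.362.

α = 1.960, β = 1.362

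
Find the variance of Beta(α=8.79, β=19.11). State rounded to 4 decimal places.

Var = αβ/[(α+β)²(α+β+1)] = (8.79×19.11)/(27.90²×28.90) = 167.9769/22496.049000 = 0.0075.

0.0075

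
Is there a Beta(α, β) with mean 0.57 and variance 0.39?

For any Beta, Var(X) < E[X]·(1−E[X]).
Here μ(1−μ) = 0.57×0.43 = 0.2451, and 0.39 ≥ 0.2451.

No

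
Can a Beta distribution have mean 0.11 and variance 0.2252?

The Beta variance bound is σ² < μ(1−μ).
Here μ(1−μ) = 0.11×0.89 = 0.0979, and 0.2252 ≥ 0.0979.

No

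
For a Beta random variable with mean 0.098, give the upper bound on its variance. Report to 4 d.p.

0.0884

For fixed mean μ the Beta variance is μ(1−μ)/(α+β+1), increasing as α+β decreases.
Its least upper bound (not attained) is μ(1−μ) = 0.098·0.902 = 0.0884.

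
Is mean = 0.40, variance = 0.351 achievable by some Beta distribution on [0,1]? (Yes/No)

A Beta with mean μ has variance μ(1−μ)/(α+β+1) < μ(1−μ).
Here μ(1−μ) = 0.40×0.60 = 0.2400, and 0.351 ≥ 0.2400.

No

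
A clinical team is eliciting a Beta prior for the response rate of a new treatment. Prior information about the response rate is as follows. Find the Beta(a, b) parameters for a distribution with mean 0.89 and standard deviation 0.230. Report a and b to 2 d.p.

a = 0.76, b = 0.09

σ² = 0.230² = 0.052900.
With s = a+b, Var = μ(1−μ)/(s+1), so s+1 = (0.89×0.11)/0.052900 = 1.8507 and s = 0.8507.
a = μs = 0.76, b = (1−μ)s = 0.09.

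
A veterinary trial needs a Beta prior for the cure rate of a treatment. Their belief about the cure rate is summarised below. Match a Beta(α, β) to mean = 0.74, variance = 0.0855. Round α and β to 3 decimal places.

α = 0.925, β = 0.325

Let s = α+β. The Beta variance is μ(1−μ)/(s+1).
So s+1 = μ(1−μ)/σ² = (0.74×0.26)/0.0855 = 0.1924/0.0855 = 2.2503, giving s = 1.2503.
Then α = μs = 0.74×1.2503 = 0.925 and β = (1−μ)s = 0.26×1.2503 = 0.325.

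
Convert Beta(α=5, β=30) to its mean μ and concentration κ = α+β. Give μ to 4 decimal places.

μ = 0.1429, κ = 35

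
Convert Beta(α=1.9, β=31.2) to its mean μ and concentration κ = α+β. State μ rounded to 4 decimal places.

μ = 0.0574, κ = 33.1

κ = α+β = 1.9+31.2 = 33.1; μ = α/κ = 1.9/33.1 = 0.0574.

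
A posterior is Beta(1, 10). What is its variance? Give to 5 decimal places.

μ = 1/11 = 0.090909; Var = μ(1−μ)/(α+β+1) = 0.0826446/12 = 0.00689.

0.00689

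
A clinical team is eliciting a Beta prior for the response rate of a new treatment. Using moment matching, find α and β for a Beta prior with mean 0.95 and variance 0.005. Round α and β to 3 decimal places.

Let s = α+β. The Beta variance is μ(1−μ)/(s+1).
So s+1 = μ(1−μ)/σ² = (0.95×0.05)/0.005 = 0.0475/0.005 = 9.5000, giving s = 8.5000.
Then α = μs = 0.95×8.5000 = 8.075 and β = (1−μ)s = 0.05×8.5000 = 0.425.

α = 8.075, β = 0.425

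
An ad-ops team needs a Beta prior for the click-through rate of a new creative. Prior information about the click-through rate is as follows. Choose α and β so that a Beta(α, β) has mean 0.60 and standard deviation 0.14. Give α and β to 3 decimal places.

α = 6.747, β = 4.498

Variance = 0.14² = 0.0196. The moment-matching identity α+β = μ(1−μ)/Var − 1 gives
α+β = 0.2400/0.0196 − 1 = 11.2449, so α = μ·11.2449 = 6.747 and β = (1−μ)·11.2449 = 4.498.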